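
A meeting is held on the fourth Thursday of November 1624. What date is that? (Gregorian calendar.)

November 28, 1624

November 1, 1624 is a Friday.
The first Thursday is therefore November 7 (6 days later).
The fourth Thursday is 7 + 3×7 = November 28.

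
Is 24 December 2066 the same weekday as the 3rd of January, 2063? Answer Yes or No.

No

From Jan 3, 2063 to Dec 24, 2066 is 1451 days.
1451 mod 7 = 2, so they are different weekdays.
(Jan 3, 2063 is a Wednesday; Dec 24, 2066 is a Friday.)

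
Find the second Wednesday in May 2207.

May 1, 2207 is a Friday.
The first Wednesday is therefore May 6 (5 days later).
The second Wednesday is 6 + 1×7 = May 13.

May 13, 2207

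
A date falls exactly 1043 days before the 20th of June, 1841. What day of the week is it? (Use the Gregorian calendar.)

Sunday

Jun 20, 1841 is a Sunday.
1043 mod 7 = 0, so 1043 days before a Sunday is Sunday − 0 = Sunday.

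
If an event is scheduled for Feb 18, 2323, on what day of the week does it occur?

Doomsday rule: the anchor day for the 2300s is Wednesday. For year 23: 23÷12 = 1 r 11, and 11÷4 = 2, so 1+11+2 = 14.
Wednesday + 14 ≡ Wednesday — that's 2323's doomsday.
In February the doomsday date is Feb 28 (2323 is not a leap year).
Feb 18 is 10 days before Feb 28; 10 mod 7 = 3, so Wednesday − 3 = Sunday.

Sunday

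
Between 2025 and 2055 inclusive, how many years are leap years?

Multiples of 4 in [2025,2055]: 7.
Of those, multiples of 100: 0 (not leap unless ÷400).
Multiples of 400: 0.
Leap years = 7 − 0 + 0 = 7.

7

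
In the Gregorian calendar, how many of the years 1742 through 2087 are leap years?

Multiples of 4 in [1742,2087]: 86.
Of those, multiples of 100: 3 (not leap unless ÷400).
Multiples of 400: 1.
Leap years = 86 − 3 + 1 = 84.

84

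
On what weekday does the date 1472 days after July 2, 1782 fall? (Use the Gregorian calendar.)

Thursday

Jul 2, 1782 is a Tuesday.
1472 mod 7 = 2, so 1472 days after a Tuesday is Tuesday + 2 = Thursday.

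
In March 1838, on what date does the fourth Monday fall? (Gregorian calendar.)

March 1, 1838 is a Thursday.
The first Monday is therefore March 5 (4 days later).
The fourth Monday is 5 + 3×7 = March 26.

March 26, 1838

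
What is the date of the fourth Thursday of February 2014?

February 27, 2014

February 1, 2014 is a Saturday.
The first Thursday is therefore February 6 (5 days later).
The fourth Thursday is 6 + 3×7 = February 27.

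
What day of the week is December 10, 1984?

Monday

Doomsday rule: the anchor day for the 1900s is Wednesday. For year 84: 84÷12 = 7 r 0, and 0÷4 = 0, so 7+0+0 = 7.
Wednesday + 7 ≡ Wednesday — that's 1984's doomsday.
In December the doomsday date is Dec 12.
Dec 10 is 2 days before Dec 12; 2 mod 7 = 2, so Wednesday − 2 = Monday.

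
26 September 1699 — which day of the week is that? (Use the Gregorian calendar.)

Doomsday rule: the anchor day for the 1600s is Tuesday. For year 99: 99÷12 = 8 r 3, and 3÷4 = 0, so 8+3+0 = 11.
Tuesday + 11 ≡ Saturday — that's 1699's doomsday.
In September the doomsday date is Sep 5.
Sep 26 is 21 days after Sep 5; 21 mod 7 = 0, so Saturday + 0 = Saturday.

Saturday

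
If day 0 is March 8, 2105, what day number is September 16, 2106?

557

Mar 8, 2105 → Mar 8, 2106: 365 days.
Mar 8, 2106 → Apr 8, 2106: 31 days (March has 31).
Apr 8, 2106 → May 8, 2106: 30 days (April has 30).
May 8, 2106 → Jun 8, 2106: 31 days (May has 31).
Jun 8, 2106 → Jul 8, 2106: 30 days (June has 30).
Jul 8, 2106 → Aug 8, 2106: 31 days (July has 31).
Aug 8, 2106 → Sep 8, 2106: 31 days (August has 31).
Sep 8, 2106 → Sep 16, 2106: 8 days.
Total: 557 days.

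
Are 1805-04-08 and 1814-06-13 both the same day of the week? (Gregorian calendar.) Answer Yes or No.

Yes

From Apr 8, 1805 to Jun 13, 1814 is 3353 days.
3353 mod 7 = 0, so they are the same weekday.
(Apr 8, 1805 is a Monday; Jun 13, 1814 is a Monday.)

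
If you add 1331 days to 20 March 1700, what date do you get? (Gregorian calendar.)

+365 (one year) → Mar 20, 1701 (966 left).
+365 (one year) → Mar 20, 1702 (601 left).
+365 (one year) → Mar 20, 1703 (236 left).
Mar has 31 days: +12 → Apr 1, 1703 (224 left).
Apr has 30 days: +30 → May 1, 1703 (194 left).
May has 31 days: +31 → Jun 1, 1703 (163 left).
Jun has 30 days: +30 → Jul 1, 1703 (133 left).
Jul has 31 days: +31 → Aug 1, 1703 (102 left).
Aug has 31 days: +31 → Sep 1, 1703 (71 left).
Sep has 30 days: +30 → Oct 1, 1703 (41 left).
Oct has 31 days: +31 → Nov 1, 1703 (10 left).
+10 → Nov 11, 1703.

November 11, 1703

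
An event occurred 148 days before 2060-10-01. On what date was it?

−1 → Sep 30, 2060 (end of Sep, 30 days; 147 left).
−30 → Aug 31, 2060 (end of Aug, 31 days; 117 left).
−31 → Jul 31, 2060 (end of Jul, 31 days; 86 left).
−31 → Jun 30, 2060 (end of Jun, 30 days; 55 left).
−30 → May 31, 2060 (end of May, 31 days; 25 left).
−25 → May 6, 2060.

May 6, 2060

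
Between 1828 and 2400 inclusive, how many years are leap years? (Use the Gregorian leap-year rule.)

140

Multiples of 4 in [1828,2400]: 144.
Of those, multiples of 100: 6 (not leap unless ÷400).
Multiples of 400: 2.
Leap years = 144 − 6 + 2 = 140.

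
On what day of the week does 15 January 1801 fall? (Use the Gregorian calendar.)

Thursday

Doomsday rule: the anchor day for the 1800s is Friday. For year 01: 1÷12 = 0 r 1, and 1÷4 = 0, so 0+1+0 = 1.
Friday + 1 ≡ Saturday — that's 1801's doomsday.
In January the doomsday date is Jan 3 (1801 is not a leap year).
Jan 15 is 12 days after Jan 3; 12 mod 7 = 5, so Saturday + 5 = Thursday.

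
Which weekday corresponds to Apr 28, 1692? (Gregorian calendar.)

Doomsday rule: the anchor day for the 1600s is Tuesday. For year 92: 92÷12 = 7 r 8, and 8÷4 = 2, so 7+8+2 = 17.
Tuesday + 17 ≡ Friday — that's 1692's doomsday.
In April the doomsday date is Apr 4.
Apr 28 is 24 days after Apr 4; 24 mod 7 = 3, so Friday + 3 = Monday.

Monday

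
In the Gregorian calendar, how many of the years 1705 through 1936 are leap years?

Multiples of 4 in [1705,1936]: 58.
Of those, multiples of 100: 2 (not leap unless ÷400).
Multiples of 400: 0.
Leap years = 58 − 2 + 0 = 56.

56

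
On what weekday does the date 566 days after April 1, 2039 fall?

Apr 1, 2039 is a Friday.
566 mod 7 = 6, so 566 days after a Friday is Friday + 6 = Thursday.

Thursday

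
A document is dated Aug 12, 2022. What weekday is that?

Friday

Doomsday rule: the anchor day for the 2000s is Tuesday. For year 22: 22÷12 = 1 r 10, and 10÷4 = 2, so 1+10+2 = 13.
Tuesday + 13 ≡ Monday — that's 2022's doomsday.
In August the doomsday date is Aug 8.
Aug 12 is 4 days after Aug 8; 4 mod 7 = 4, so Monday + 4 = Friday.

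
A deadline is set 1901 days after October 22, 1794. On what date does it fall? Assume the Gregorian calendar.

+365 (one year) → Oct 22, 1795 (1536 left).
+366 (one year; includes Feb 29, 1796) → Oct 22, 1796 (1170 left).
+365 (one year) → Oct 22, 1797 (805 left).
+365 (one year) → Oct 22, 1798 (440 left).
+365 (one year) → Oct 22, 1799 (75 left).
Oct has 31 days: +10 → Nov 1, 1799 (65 left).
Nov has 30 days: +30 → Dec 1, 1799 (35 left).
Dec has 31 days: +31 → Jan 1, 1800 (4 left).
+4 → Jan 5, 1800.

January 5, 1800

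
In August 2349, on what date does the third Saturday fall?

August 20, 2349

August 1, 2349 is a Monday.
The first Saturday is therefore August 6 (5 days later).
The third Saturday is 6 + 2×7 = August 20.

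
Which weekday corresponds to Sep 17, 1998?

Doomsday rule: the anchor day for the 1900s is Wednesday. For year 98: 98÷12 = 8 r 2, and 2÷4 = 0, so 8+2+0 = 10.
Wednesday + 10 ≡ Saturday — that's 1998's doomsday.
In September the doomsday date is Sep 5.
Sep 17 is 12 days after Sep 5; 12 mod 7 = 5, so Saturday + 5 = Thursday.

Thursday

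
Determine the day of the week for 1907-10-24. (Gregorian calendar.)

January 1, 1907 is a Tuesday.
Jan 1, 1907 → Feb 1, 1907: 31 days (January has 31).
Feb 1, 1907 → Mar 1, 1907: 28 days (February has 28).
Mar 1, 1907 → Apr 1, 1907: 31 days (March has 31).
Apr 1, 1907 → May 1, 1907: 30 days (April has 30).
May 1, 1907 → Jun 1, 1907: 31 days (May has 31).
Jun 1, 1907 → Jul 1, 1907: 30 days (June has 30).
Jul 1, 1907 → Aug 1, 1907: 31 days (July has 31).
Aug 1, 1907 → Sep 1, 1907: 31 days (August has 31).
Sep 1, 1907 → Oct 1, 1907: 30 days (September has 30).
Oct 1, 1907 → Oct 24, 1907: 23 days.
Total: 296 days.
296 mod 7 = 2, so Tuesday + 2 = Thursday.

Thursday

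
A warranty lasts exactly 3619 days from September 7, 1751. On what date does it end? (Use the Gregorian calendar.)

+366 (one year; includes Feb 29, 1752) → Sep 7, 1752 (3253 left).
+365 (one year) → Sep 7, 1753 (2888 left).
+365 (one year) → Sep 7, 1754 (2523 left).
+365 (one year) → Sep 7, 1755 (2158 left).
+366 (one year; includes Feb 29, 1756) → Sep 7, 1756 (1792 left).
+365 (one year) → Sep 7, 1757 (1427 left).
+365 (one year) → Sep 7, 1758 (1062 left).
+365 (one year) → Sep 7, 1759 (697 left).
+366 (one year; includes Feb 29, 1760) → Sep 7, 1760 (331 left).
Sep has 30 days: +24 → Oct 1, 1760 (307 left).
Oct has 31 days: +31 → Nov 1, 1760 (276 left).
Nov has 30 days: +30 → Dec 1, 1760 (246 left).
Dec has 31 days: +31 → Jan 1, 1761 (215 left).
Jan has 31 days: +31 → Feb 1, 1761 (184 left).
Feb has 28 days: +28 → Mar 1, 1761 (156 left).
Mar has 31 days: +31 → Apr 1, 1761 (125 left).
Apr has 30 days: +30 → May 1, 1761 (95 left).
May has 31 days: +31 → Jun 1, 1761 (64 left).
Jun has 30 days: +30 → Jul 1, 1761 (34 left).
Jul has 31 days: +31 → Aug 1, 1761 (3 left).
+3 → Aug 4, 1761.

August 4, 1761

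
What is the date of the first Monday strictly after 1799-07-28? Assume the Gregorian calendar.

Jul 28, 1799 is a Sunday.
From Sunday to the next Monday is 1 day.
Jul 28, 1799 + 1 = Jul 29, 1799.

July 29, 1799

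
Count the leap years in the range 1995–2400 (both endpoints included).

99

Multiples of 4 in [1995,2400]: 102.
Of those, multiples of 100: 5 (not leap unless ÷400).
Multiples of 400: 2.
Leap years = 102 − 5 + 2 = 99.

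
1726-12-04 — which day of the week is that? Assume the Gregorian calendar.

Wednesday

Doomsday rule: the anchor day for the 1700s is Sunday. For year 26: 26÷12 = 2 r 2, and 2÷4 = 0, so 2+2+0 = 4.
Sunday + 4 ≡ Thursday — that's 1726's doomsday.
In December the doomsday date is Dec 12.
Dec 4 is 8 days before Dec 12; 8 mod 7 = 1, so Thursday − 1 = Wednesday.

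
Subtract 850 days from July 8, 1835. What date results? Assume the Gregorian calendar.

March 10, 1833

−365 (one year) → Jul 8, 1834 (485 left).
−365 (one year) → Jul 8, 1833 (120 left).
−8 → Jun 30, 1833 (end of Jun, 30 days; 112 left).
−30 → May 31, 1833 (end of May, 31 days; 82 left).
−31 → Apr 30, 1833 (end of Apr, 30 days; 51 left).
−30 → Mar 31, 1833 (end of Mar, 31 days; 21 left).
−21 → Mar 10, 1833.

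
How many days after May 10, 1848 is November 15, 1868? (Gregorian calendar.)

7494

May 10, 1848 → May 10, 1849: 365 days.
May 10, 1849 → May 10, 1850: 365 days.
May 10, 1850 → May 10, 1851: 365 days.
May 10, 1851 → May 10, 1852: 366 days (Feb 29, 1852 is in that span).
May 10, 1852 → May 10, 1853: 365 days.
May 10, 1853 → May 10, 1854: 365 days.
May 10, 1854 → May 10, 1855: 365 days.
May 10, 1855 → May 10, 1856: 366 days (Feb 29, 1856 is in that span).
May 10, 1856 → May 10, 1857: 365 days.
May 10, 1857 → May 10, 1858: 365 days.
May 10, 1858 → May 10, 1859: 365 days.
May 10, 1859 → May 10, 1860: 366 days (Feb 29, 1860 is in that span).
May 10, 1860 → May 10, 1861: 365 days.
May 10, 1861 → May 10, 1862: 365 days.
May 10, 1862 → May 10, 1863: 365 days.
May 10, 1863 → May 10, 1864: 366 days (Feb 29, 1864 is in that span).
May 10, 1864 → May 10, 1865: 365 days.
May 10, 1865 → May 10, 1866: 365 days.
May 10, 1866 → May 10, 1867: 365 days.
May 10, 1867 → May 10, 1868: 366 days (Feb 29, 1868 is in that span).
May 10, 1868 → Jun 10, 1868: 31 days (May has 31).
Jun 10, 1868 → Jul 10, 1868: 30 days (June has 30).
Jul 10, 1868 → Aug 10, 1868: 31 days (July has 31).
Aug 10, 1868 → Sep 10, 1868: 31 days (August has 31).
Sep 10, 1868 → Oct 10, 1868: 30 days (September has 30).
Oct 10, 1868 → Nov 10, 1868: 31 days (October has 31).
Nov 10, 1868 → Nov 15, 1868: 5 days.
Total: 7494 days.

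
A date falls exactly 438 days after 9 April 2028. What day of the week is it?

Thursday

First find the weekday of Apr 9, 2028. Doomsday rule: the anchor day for the 2000s is Tuesday. For year 28: 28÷12 = 2 r 4, and 4÷4 = 1, so 2+4+1 = 7.
Tuesday + 7 ≡ Tuesday — that's 2028's doomsday.
In April the doomsday date is Apr 4.
Apr 9 is 5 days after Apr 4; 5 mod 7 = 5, so Tuesday + 5 = Sunday.
438 mod 7 = 4, so 438 days after a Sunday is Sunday + 4 = Thursday.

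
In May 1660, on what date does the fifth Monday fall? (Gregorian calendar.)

May 1, 1660 is a Saturday.
The first Monday is therefore May 3 (2 days later).
The fifth Monday is 3 + 4×7 = May 31.

May 31, 1660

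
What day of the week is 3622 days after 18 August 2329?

Aug 18, 2329 is a Sunday.
3622 mod 7 = 3, so 3622 days after a Sunday is Sunday + 3 = Wednesday.

Wednesday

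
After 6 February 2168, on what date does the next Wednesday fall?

Feb 6, 2168 is a Saturday.
From Saturday to the next Wednesday is 4 days.
Feb 6, 2168 + 4 = Feb 10, 2168.

February 10, 2168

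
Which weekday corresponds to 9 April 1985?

Doomsday rule: the anchor day for the 1900s is Wednesday. For year 85: 85÷12 = 7 r 1, and 1÷4 = 0, so 7+1+0 = 8.
Wednesday + 8 ≡ Thursday — that's 1985's doomsday.
In April the doomsday date is Apr 4.
Apr 9 is 5 days after Apr 4; 5 mod 7 = 5, so Thursday + 5 = Tuesday.

Tuesday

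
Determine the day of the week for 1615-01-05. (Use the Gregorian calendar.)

Doomsday rule: the anchor day for the 1600s is Tuesday. For year 15: 15÷12 = 1 r 3, and 3÷4 = 0, so 1+3+0 = 4.
Tuesday + 4 ≡ Saturday — that's 1615's doomsday.
In January the doomsday date is Jan 3 (1615 is not a leap year).
Jan 5 is 2 days after Jan 3; 2 mod 7 = 2, so Saturday + 2 = Monday.

Monday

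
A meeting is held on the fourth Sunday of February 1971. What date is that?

February 28, 1971

February 1, 1971 is a Monday.
The first Sunday is therefore February 7 (6 days later).
The fourth Sunday is 7 + 3×7 = February 28.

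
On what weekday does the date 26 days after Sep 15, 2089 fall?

Tuesday

First find the weekday of Sep 15, 2089. Doomsday rule: the anchor day for the 2000s is Tuesday. For year 89: 89÷12 = 7 r 5, and 5÷4 = 1, so 7+5+1 = 13.
Tuesday + 13 ≡ Monday — that's 2089's doomsday.
In September the doomsday date is Sep 5.
Sep 15 is 10 days after Sep 5; 10 mod 7 = 3, so Monday + 3 = Thursday.
26 mod 7 = 5, so 26 days after a Thursday is Thursday + 5 = Tuesday.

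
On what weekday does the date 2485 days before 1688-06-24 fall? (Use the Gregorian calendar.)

Jun 24, 1688 is a Thursday.
2485 mod 7 = 0, so 2485 days before a Thursday is Thursday − 0 = Thursday.

Thursday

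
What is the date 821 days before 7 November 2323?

−365 (one year) → Nov 7, 2322 (456 left).
−365 (one year) → Nov 7, 2321 (91 left).
−7 → Oct 31, 2321 (end of Oct, 31 days; 84 left).
−31 → Sep 30, 2321 (end of Sep, 30 days; 53 left).
−30 → Aug 31, 2321 (end of Aug, 31 days; 23 left).
−23 → Aug 8, 2321.

August 8, 2321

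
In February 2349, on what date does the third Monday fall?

February 1, 2349 is a Tuesday.
The first Monday is therefore February 7 (6 days later).
The third Monday is 7 + 2×7 = February 21.

February 21, 2349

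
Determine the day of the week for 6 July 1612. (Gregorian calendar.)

Friday

Doomsday rule: the anchor day for the 1600s is Tuesday. For year 12: 12÷12 = 1 r 0, and 0÷4 = 0, so 1+0+0 = 1.
Tuesday + 1 ≡ Wednesday — that's 1612's doomsday.
In July the doomsday date is Jul 11.
Jul 6 is 5 days before Jul 11; 5 mod 7 = 5, so Wednesday − 5 = Friday.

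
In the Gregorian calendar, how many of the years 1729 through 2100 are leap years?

Multiples of 4 in [1729,2100]: 93.
Of those, multiples of 100: 4 (not leap unless ÷400).
Multiples of 400: 1.
Leap years = 93 − 4 + 1 = 90.

90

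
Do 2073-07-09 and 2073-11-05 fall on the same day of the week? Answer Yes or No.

From Jul 9, 2073 to Nov 5, 2073 is 119 days.
119 mod 7 = 0, so they are the same weekday.
(Jul 9, 2073 is a Sunday; Nov 5, 2073 is a Sunday.)

Yes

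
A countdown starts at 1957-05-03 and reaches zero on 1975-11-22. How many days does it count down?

6777

May 3, 1957 → May 3, 1958: 365 days.
May 3, 1958 → May 3, 1959: 365 days.
May 3, 1959 → May 3, 1960: 366 days (Feb 29, 1960 is in that span).
May 3, 1960 → May 3, 1961: 365 days.
May 3, 1961 → May 3, 1962: 365 days.
May 3, 1962 → May 3, 1963: 365 days.
May 3, 1963 → May 3, 1964: 366 days (Feb 29, 1964 is in that span).
May 3, 1964 → May 3, 1965: 365 days.
May 3, 1965 → May 3, 1966: 365 days.
May 3, 1966 → May 3, 1967: 365 days.
May 3, 1967 → May 3, 1968: 366 days (Feb 29, 1968 is in that span).
May 3, 1968 → May 3, 1969: 365 days.
May 3, 1969 → May 3, 1970: 365 days.
May 3, 1970 → May 3, 1971: 365 days.
May 3, 1971 → May 3, 1972: 366 days (Feb 29, 1972 is in that span).
May 3, 1972 → May 3, 1973: 365 days.
May 3, 1973 → May 3, 1974: 365 days.
May 3, 1974 → May 3, 1975: 365 days.
May 3, 1975 → Jun 3, 1975: 31 days (May has 31).
Jun 3, 1975 → Jul 3, 1975: 30 days (June has 30).
Jul 3, 1975 → Aug 3, 1975: 31 days (July has 31).
Aug 3, 1975 → Sep 3, 1975: 31 days (August has 31).
Sep 3, 1975 → Oct 3, 1975: 30 days (September has 30).
Oct 3, 1975 → Nov 3, 1975: 31 days (October has 31).
Nov 3, 1975 → Nov 22, 1975: 19 days.
Total: 6777 days.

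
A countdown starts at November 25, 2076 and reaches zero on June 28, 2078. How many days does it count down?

Nov 25, 2076 → Nov 25, 2077: 365 days.
Nov 25, 2077 → Dec 25, 2077: 30 days (November has 30).
Dec 25, 2077 → Jan 25, 2078: 31 days (December has 31).
Jan 25, 2078 → Feb 25, 2078: 31 days (January has 31).
Feb 25, 2078 → Mar 25, 2078: 28 days (February has 28).
Mar 25, 2078 → Apr 25, 2078: 31 days (March has 31).
Apr 25, 2078 → May 25, 2078: 30 days (April has 30).
May 25, 2078 → Jun 25, 2078: 31 days (May has 31).
Jun 25, 2078 → Jun 28, 2078: 3 days.
Total: 580 days.

580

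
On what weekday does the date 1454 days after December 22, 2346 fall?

First find the weekday of Dec 22, 2346. Doomsday rule: the anchor day for the 2300s is Wednesday. For year 46: 46÷12 = 3 r 10, and 10÷4 = 2, so 3+10+2 = 15.
Wednesday + 15 ≡ Thursday — that's 2346's doomsday.
In December the doomsday date is Dec 12.
Dec 22 is 10 days after Dec 12; 10 mod 7 = 3, so Thursday + 3 = Sunday.
1454 mod 7 = 5, so 1454 days after a Sunday is Sunday + 5 = Friday.

Friday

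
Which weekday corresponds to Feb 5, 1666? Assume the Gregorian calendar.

Doomsday rule: the anchor day for the 1600s is Tuesday. For year 66: 66÷12 = 5 r 6, and 6÷4 = 1, so 5+6+1 = 12.
Tuesday + 12 ≡ Sunday — that's 1666's doomsday.
In February the doomsday date is Feb 28 (1666 is not a leap year).
Feb 5 is 23 days before Feb 28; 23 mod 7 = 2, so Sunday − 2 = Friday.

Friday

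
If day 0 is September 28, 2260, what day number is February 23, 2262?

Sep 28, 2260 → Sep 28, 2261: 365 days.
Sep 28, 2261 → Oct 28, 2261: 30 days (September has 30).
Oct 28, 2261 → Nov 28, 2261: 31 days (October has 31).
Nov 28, 2261 → Dec 28, 2261: 30 days (November has 30).
Dec 28, 2261 → Jan 28, 2262: 31 days (December has 31).
Jan 28, 2262 → Feb 23, 2262: 26 days.
Total: 513 days.

513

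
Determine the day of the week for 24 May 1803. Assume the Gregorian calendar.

Tuesday

Doomsday rule: the anchor day for the 1800s is Friday. For year 03: 3÷12 = 0 r 3, and 3÷4 = 0, so 0+3+0 = 3.
Friday + 3 ≡ Monday — that's 1803's doomsday.
In May the doomsday date is May 9.
May 24 is 15 days after May 9; 15 mod 7 = 1, so Monday + 1 = Tuesday.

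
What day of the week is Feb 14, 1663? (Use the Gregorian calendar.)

Wednesday

Doomsday rule: the anchor day for the 1600s is Tuesday. For year 63: 63÷12 = 5 r 3, and 3÷4 = 0, so 5+3+0 = 8.
Tuesday + 8 ≡ Wednesday — that's 1663's doomsday.
In February the doomsday date is Feb 28 (1663 is not a leap year).
Feb 14 is 14 days before Feb 28; 14 mod 7 = 0, so Wednesday − 0 = Wednesday.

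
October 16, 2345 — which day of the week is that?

Doomsday rule: the anchor day for the 2300s is Wednesday. For year 45: 45÷12 = 3 r 9, and 9÷4 = 2, so 3+9+2 = 14.
Wednesday + 14 ≡ Wednesday — that's 2345's doomsday.
In October the doomsday date is Oct 10.
Oct 16 is 6 days after Oct 10; 6 mod 7 = 6, so Wednesday + 6 = Tuesday.

Tuesday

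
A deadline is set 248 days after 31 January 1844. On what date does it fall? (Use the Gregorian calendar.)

Jan has 31 days: +1 → Feb 1, 1844 (247 left).
Feb has 29 days: +29 → Mar 1, 1844 (218 left).
Mar has 31 days: +31 → Apr 1, 1844 (187 left).
Apr has 30 days: +30 → May 1, 1844 (157 left).
May has 31 days: +31 → Jun 1, 1844 (126 left).
Jun has 30 days: +30 → Jul 1, 1844 (96 left).
Jul has 31 days: +31 → Aug 1, 1844 (65 left).
Aug has 31 days: +31 → Sep 1, 1844 (34 left).
Sep has 30 days: +30 → Oct 1, 1844 (4 left).
+4 → Oct 5, 1844.

October 5, 1844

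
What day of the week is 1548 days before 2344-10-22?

Saturday

First find the weekday of Oct 22, 2344. Doomsday rule: the anchor day for the 2300s is Wednesday. For year 44: 44÷12 = 3 r 8, and 8÷4 = 2, so 3+8+2 = 13.
Wednesday + 13 ≡ Tuesday — that's 2344's doomsday.
In October the doomsday date is Oct 10.
Oct 22 is 12 days after Oct 10; 12 mod 7 = 5, so Tuesday + 5 = Sunday.
1548 mod 7 = 1, so 1548 days before a Sunday is Sunday − 1 = Saturday.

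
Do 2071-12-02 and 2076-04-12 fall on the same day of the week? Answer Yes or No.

No

From Dec 2, 2071 to Apr 12, 2076 is 1593 days.
1593 mod 7 = 4, so they are different weekdays.
(Dec 2, 2071 is a Wednesday; Apr 12, 2076 is a Sunday.)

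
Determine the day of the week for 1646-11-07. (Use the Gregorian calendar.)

Doomsday rule: the anchor day for the 1600s is Tuesday. For year 46: 46÷12 = 3 r 10, and 10÷4 = 2, so 3+10+2 = 15.
Tuesday + 15 ≡ Wednesday — that's 1646's doomsday.
In November the doomsday date is Nov 7.
Nov 7 is the doomsday itself: Wednesday.

Wednesday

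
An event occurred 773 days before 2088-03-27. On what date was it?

February 13, 2086

−366 (one year; includes Feb 29, 2088) → Mar 27, 2087 (407 left).
−365 (one year) → Mar 27, 2086 (42 left).
−27 → Feb 28, 2086 (end of Feb, 28 days; 15 left).
−15 → Feb 13, 2086.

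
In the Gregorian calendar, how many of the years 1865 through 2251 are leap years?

Multiples of 4 in [1865,2251]: 96.
Of those, multiples of 100: 4 (not leap unless ÷400).
Multiples of 400: 1.
Leap years = 96 − 4 + 1 = 93.

93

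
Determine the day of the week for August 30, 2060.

January 1, 2060 is a Thursday.
Jan 1, 2060 → Feb 1, 2060: 31 days (January has 31).
Feb 1, 2060 → Mar 1, 2060: 29 days (February has 29).
Mar 1, 2060 → Apr 1, 2060: 31 days (March has 31).
Apr 1, 2060 → May 1, 2060: 30 days (April has 30).
May 1, 2060 → Jun 1, 2060: 31 days (May has 31).
Jun 1, 2060 → Jul 1, 2060: 30 days (June has 30).
Jul 1, 2060 → Aug 1, 2060: 31 days (July has 31).
Aug 1, 2060 → Aug 30, 2060: 29 days.
Total: 242 days.
242 mod 7 = 4, so Thursday + 4 = Monday.

Monday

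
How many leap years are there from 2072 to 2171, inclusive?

Multiples of 4 in [2072,2171]: 25.
Of those, multiples of 100: 1 (not leap unless ÷400).
Multiples of 400: 0.
Leap years = 25 − 1 + 0 = 24.

24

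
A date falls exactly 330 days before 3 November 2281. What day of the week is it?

Wednesday

First find the weekday of Nov 3, 2281. Doomsday rule: the anchor day for the 2200s is Friday. For year 81: 81÷12 = 6 r 9, and 9÷4 = 2, so 6+9+2 = 17.
Friday + 17 ≡ Monday — that's 2281's doomsday.
In November the doomsday date is Nov 7.
Nov 3 is 4 days before Nov 7; 4 mod 7 = 4, so Monday − 4 = Thursday.
330 mod 7 = 1, so 330 days before a Thursday is Thursday − 1 = Wednesday.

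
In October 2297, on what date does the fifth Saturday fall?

October 1, 2297 is a Friday.
The first Saturday is therefore October 2 (1 days later).
The fifth Saturday is 2 + 4×7 = October 30.

October 30, 2297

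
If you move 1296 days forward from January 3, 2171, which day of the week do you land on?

Friday

First find the weekday of Jan 3, 2171. Doomsday rule: the anchor day for the 2100s is Sunday. For year 71: 71÷12 = 5 r 11, and 11÷4 = 2, so 5+11+2 = 18.
Sunday + 18 ≡ Thursday — that's 2171's doomsday.
In January the doomsday date is Jan 3 (2171 is not a leap year).
Jan 3 is the doomsday itself: Thursday.
1296 mod 7 = 1, so 1296 days after a Thursday is Thursday + 1 = Friday.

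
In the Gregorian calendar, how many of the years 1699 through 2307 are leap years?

146

Multiples of 4 in [1699,2307]: 152.
Of those, multiples of 100: 7 (not leap unless ÷400).
Multiples of 400: 1.
Leap years = 152 − 7 + 1 = 146.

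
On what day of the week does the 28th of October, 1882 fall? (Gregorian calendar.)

Saturday

Doomsday rule: the anchor day for the 1800s is Friday. For year 82: 82÷12 = 6 r 10, and 10÷4 = 2, so 6+10+2 = 18.
Friday + 18 ≡ Tuesday — that's 1882's doomsday.
In October the doomsday date is Oct 10.
Oct 28 is 18 days after Oct 10; 18 mod 7 = 4, so Tuesday + 4 = Saturday.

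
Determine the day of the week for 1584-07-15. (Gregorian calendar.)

Sunday

Doomsday rule: the anchor day for the 1500s is Wednesday. For year 84: 84÷12 = 7 r 0, and 0÷4 = 0, so 7+0+0 = 7.
Wednesday + 7 ≡ Wednesday — that's 1584's doomsday.
In July the doomsday date is Jul 11.
Jul 15 is 4 days after Jul 11; 4 mod 7 = 4, so Wednesday + 4 = Sunday.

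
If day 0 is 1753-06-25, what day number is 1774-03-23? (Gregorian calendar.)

7576

Jun 25, 1753 → Jun 25, 1754: 365 days.
Jun 25, 1754 → Jun 25, 1755: 365 days.
Jun 25, 1755 → Jun 25, 1756: 366 days (Feb 29, 1756 is in that span).
Jun 25, 1756 → Jun 25, 1757: 365 days.
Jun 25, 1757 → Jun 25, 1758: 365 days.
Jun 25, 1758 → Jun 25, 1759: 365 days.
Jun 25, 1759 → Jun 25, 1760: 366 days (Feb 29, 1760 is in that span).
Jun 25, 1760 → Jun 25, 1761: 365 days.
Jun 25, 1761 → Jun 25, 1762: 365 days.
Jun 25, 1762 → Jun 25, 1763: 365 days.
Jun 25, 1763 → Jun 25, 1764: 366 days (Feb 29, 1764 is in that span).
Jun 25, 1764 → Jun 25, 1765: 365 days.
Jun 25, 1765 → Jun 25, 1766: 365 days.
Jun 25, 1766 → Jun 25, 1767: 365 days.
Jun 25, 1767 → Jun 25, 1768: 366 days (Feb 29, 1768 is in that span).
Jun 25, 1768 → Jun 25, 1769: 365 days.
Jun 25, 1769 → Jun 25, 1770: 365 days.
Jun 25, 1770 → Jun 25, 1771: 365 days.
Jun 25, 1771 → Jun 25, 1772: 366 days (Feb 29, 1772 is in that span).
Jun 25, 1772 → Jun 25, 1773: 365 days.
Jun 25, 1773 → Jul 25, 1773: 30 days (June has 30).
Jul 25, 1773 → Aug 25, 1773: 31 days (July has 31).
Aug 25, 1773 → Sep 25, 1773: 31 days (August has 31).
Sep 25, 1773 → Oct 25, 1773: 30 days (September has 30).
Oct 25, 1773 → Nov 25, 1773: 31 days (October has 31).
Nov 25, 1773 → Dec 25, 1773: 30 days (November has 30).
Dec 25, 1773 → Jan 25, 1774: 31 days (December has 31).
Jan 25, 1774 → Feb 25, 1774: 31 days (January has 31).
Feb 25, 1774 → Mar 23, 1774: 26 days.
Total: 7576 days.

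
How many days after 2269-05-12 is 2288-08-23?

7043

May 12, 2269 → May 12, 2270: 365 days.
May 12, 2270 → May 12, 2271: 365 days.
May 12, 2271 → May 12, 2272: 366 days (Feb 29, 2272 is in that span).
May 12, 2272 → May 12, 2273: 365 days.
May 12, 2273 → May 12, 2274: 365 days.
May 12, 2274 → May 12, 2275: 365 days.
May 12, 2275 → May 12, 2276: 366 days (Feb 29, 2276 is in that span).
May 12, 2276 → May 12, 2277: 365 days.
May 12, 2277 → May 12, 2278: 365 days.
May 12, 2278 → May 12, 2279: 365 days.
May 12, 2279 → May 12, 2280: 366 days (Feb 29, 2280 is in that span).
May 12, 2280 → May 12, 2281: 365 days.
May 12, 2281 → May 12, 2282: 365 days.
May 12, 2282 → May 12, 2283: 365 days.
May 12, 2283 → May 12, 2284: 366 days (Feb 29, 2284 is in that span).
May 12, 2284 → May 12, 2285: 365 days.
May 12, 2285 → May 12, 2286: 365 days.
May 12, 2286 → May 12, 2287: 365 days.
May 12, 2287 → May 12, 2288: 366 days (Feb 29, 2288 is in that span).
May 12, 2288 → Jun 12, 2288: 31 days (May has 31).
Jun 12, 2288 → Jul 12, 2288: 30 days (June has 30).
Jul 12, 2288 → Aug 12, 2288: 31 days (July has 31).
Aug 12, 2288 → Aug 23, 2288: 11 days.
Total: 7043 days.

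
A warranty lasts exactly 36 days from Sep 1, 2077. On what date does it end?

Sep has 30 days: +30 → Oct 1, 2077 (6 left).
+6 → Oct 7, 2077.

October 7, 2077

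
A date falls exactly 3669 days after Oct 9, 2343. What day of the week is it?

Oct 9, 2343 is a Saturday.
3669 mod 7 = 1, so 3669 days after a Saturday is Saturday + 1 = Sunday.

Sunday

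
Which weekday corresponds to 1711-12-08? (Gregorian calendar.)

Doomsday rule: the anchor day for the 1700s is Sunday. For year 11: 11÷12 = 0 r 11, and 11÷4 = 2, so 0+11+2 = 13.
Sunday + 13 ≡ Saturday — that's 1711's doomsday.
In December the doomsday date is Dec 12.
Dec 8 is 4 days before Dec 12; 4 mod 7 = 4, so Saturday − 4 = Tuesday.

Tuesday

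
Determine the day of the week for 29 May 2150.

Friday

Doomsday rule: the anchor day for the 2100s is Sunday. For year 50: 50÷12 = 4 r 2, and 2÷4 = 0, so 4+2+0 = 6.
Sunday + 6 ≡ Saturday — that's 2150's doomsday.
In May the doomsday date is May 9.
May 29 is 20 days after May 9; 20 mod 7 = 6, so Saturday + 6 = Friday.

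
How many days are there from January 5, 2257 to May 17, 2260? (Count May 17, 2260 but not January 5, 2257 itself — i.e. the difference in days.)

Jan 5, 2257 → Jan 5, 2258: 365 days.
Jan 5, 2258 → Jan 5, 2259: 365 days.
Jan 5, 2259 → Jan 5, 2260: 365 days.
Jan 5, 2260 → Feb 5, 2260: 31 days (January has 31).
Feb 5, 2260 → Mar 5, 2260: 29 days (February has 29).
Mar 5, 2260 → Apr 5, 2260: 31 days (March has 31).
Apr 5, 2260 → May 5, 2260: 30 days (April has 30).
May 5, 2260 → May 17, 2260: 12 days.
Total: 1228 days.

1228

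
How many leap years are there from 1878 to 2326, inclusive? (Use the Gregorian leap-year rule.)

Multiples of 4 in [1878,2326]: 112.
Of those, multiples of 100: 5 (not leap unless ÷400).
Multiples of 400: 1.
Leap years = 112 − 5 + 1 = 108.

108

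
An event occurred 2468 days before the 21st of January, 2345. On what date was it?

April 20, 2338

−366 (one year; includes Feb 29, 2344) → Jan 21, 2344 (2102 left).
−365 (one year) → Jan 21, 2343 (1737 left).
−365 (one year) → Jan 21, 2342 (1372 left).
−365 (one year) → Jan 21, 2341 (1007 left).
−366 (one year; includes Feb 29, 2340) → Jan 21, 2340 (641 left).
−365 (one year) → Jan 21, 2339 (276 left).
−21 → Dec 31, 2338 (end of Dec, 31 days; 255 left).
−31 → Nov 30, 2338 (end of Nov, 30 days; 224 left).
−30 → Oct 31, 2338 (end of Oct, 31 days; 194 left).
−31 → Sep 30, 2338 (end of Sep, 30 days; 163 left).
−30 → Aug 31, 2338 (end of Aug, 31 days; 133 left).
−31 → Jul 31, 2338 (end of Jul, 31 days; 102 left).
−31 → Jun 30, 2338 (end of Jun, 30 days; 71 left).
−30 → May 31, 2338 (end of May, 31 days; 41 left).
−31 → Apr 30, 2338 (end of Apr, 30 days; 10 left).
−10 → Apr 20, 2338.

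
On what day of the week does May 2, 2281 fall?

Monday

Doomsday rule: the anchor day for the 2200s is Friday. For year 81: 81÷12 = 6 r 9, and 9÷4 = 2, so 6+9+2 = 17.
Friday + 17 ≡ Monday — that's 2281's doomsday.
In May the doomsday date is May 9.
May 2 is 7 days before May 9; 7 mod 7 = 0, so Monday − 0 = Monday.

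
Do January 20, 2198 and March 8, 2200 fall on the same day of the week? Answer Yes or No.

Yes

From Jan 20, 2198 to Mar 8, 2200 is 777 days.
777 mod 7 = 0, so they are the same weekday.
(Jan 20, 2198 is a Saturday; Mar 8, 2200 is a Saturday.)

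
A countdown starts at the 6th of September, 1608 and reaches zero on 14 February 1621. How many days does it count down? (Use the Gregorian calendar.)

4544

Sep 6, 1608 → Sep 6, 1609: 365 days.
Sep 6, 1609 → Sep 6, 1610: 365 days.
Sep 6, 1610 → Sep 6, 1611: 365 days.
Sep 6, 1611 → Sep 6, 1612: 366 days (Feb 29, 1612 is in that span).
Sep 6, 1612 → Sep 6, 1613: 365 days.
Sep 6, 1613 → Sep 6, 1614: 365 days.
Sep 6, 1614 → Sep 6, 1615: 365 days.
Sep 6, 1615 → Sep 6, 1616: 366 days (Feb 29, 1616 is in that span).
Sep 6, 1616 → Sep 6, 1617: 365 days.
Sep 6, 1617 → Sep 6, 1618: 365 days.
Sep 6, 1618 → Sep 6, 1619: 365 days.
Sep 6, 1619 → Sep 6, 1620: 366 days (Feb 29, 1620 is in that span).
Sep 6, 1620 → Oct 6, 1620: 30 days (September has 30).
Oct 6, 1620 → Nov 6, 1620: 31 days (October has 31).
Nov 6, 1620 → Dec 6, 1620: 30 days (November has 30).
Dec 6, 1620 → Jan 6, 1621: 31 days (December has 31).
Jan 6, 1621 → Feb 6, 1621: 31 days (January has 31).
Feb 6, 1621 → Feb 14, 1621: 8 days.
Total: 4544 days.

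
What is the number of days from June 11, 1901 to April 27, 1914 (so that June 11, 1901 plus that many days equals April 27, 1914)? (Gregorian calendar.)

4703

Jun 11, 1901 → Jun 11, 1902: 365 days.
Jun 11, 1902 → Jun 11, 1903: 365 days.
Jun 11, 1903 → Jun 11, 1904: 366 days (Feb 29, 1904 is in that span).
Jun 11, 1904 → Jun 11, 1905: 365 days.
Jun 11, 1905 → Jun 11, 1906: 365 days.
Jun 11, 1906 → Jun 11, 1907: 365 days.
Jun 11, 1907 → Jun 11, 1908: 366 days (Feb 29, 1908 is in that span).
Jun 11, 1908 → Jun 11, 1909: 365 days.
Jun 11, 1909 → Jun 11, 1910: 365 days.
Jun 11, 1910 → Jun 11, 1911: 365 days.
Jun 11, 1911 → Jun 11, 1912: 366 days (Feb 29, 1912 is in that span).
Jun 11, 1912 → Jun 11, 1913: 365 days.
Jun 11, 1913 → Jul 11, 1913: 30 days (June has 30).
Jul 11, 1913 → Aug 11, 1913: 31 days (July has 31).
Aug 11, 1913 → Sep 11, 1913: 31 days (August has 31).
Sep 11, 1913 → Oct 11, 1913: 30 days (September has 30).
Oct 11, 1913 → Nov 11, 1913: 31 days (October has 31).
Nov 11, 1913 → Dec 11, 1913: 30 days (November has 30).
Dec 11, 1913 → Jan 11, 1914: 31 days (December has 31).
Jan 11, 1914 → Feb 11, 1914: 31 days (January has 31).
Feb 11, 1914 → Mar 11, 1914: 28 days (February has 28).
Mar 11, 1914 → Apr 11, 1914: 31 days (March has 31).
Apr 11, 1914 → Apr 27, 1914: 16 days.
Total: 4703 days.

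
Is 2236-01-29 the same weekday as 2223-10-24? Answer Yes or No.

Yes

From Oct 24, 2223 to Jan 29, 2236 is 4480 days.
4480 mod 7 = 0, so they are the same weekday.
(Oct 24, 2223 is a Friday; Jan 29, 2236 is a Friday.)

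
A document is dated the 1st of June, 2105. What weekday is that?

Doomsday rule: the anchor day for the 2100s is Sunday. For year 05: 5÷12 = 0 r 5, and 5÷4 = 1, so 0+5+1 = 6.
Sunday + 6 ≡ Saturday — that's 2105's doomsday.
In June the doomsday date is Jun 6.
Jun 1 is 5 days before Jun 6; 5 mod 7 = 5, so Saturday − 5 = Monday.

Monday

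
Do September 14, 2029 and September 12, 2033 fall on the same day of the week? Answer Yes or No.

No

From Sep 14, 2029 to Sep 12, 2033 is 1459 days.
1459 mod 7 = 3, so they are different weekdays.
(Sep 14, 2029 is a Friday; Sep 12, 2033 is a Monday.)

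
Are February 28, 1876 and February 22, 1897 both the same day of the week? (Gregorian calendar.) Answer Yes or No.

Yes

From Feb 28, 1876 to Feb 22, 1897 is 7665 days.
7665 mod 7 = 0, so they are the same weekday.
(Feb 28, 1876 is a Monday; Feb 22, 1897 is a Monday.)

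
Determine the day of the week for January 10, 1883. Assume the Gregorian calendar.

Doomsday rule: the anchor day for the 1800s is Friday. For year 83: 83÷12 = 6 r 11, and 11÷4 = 2, so 6+11+2 = 19.
Friday + 19 ≡ Wednesday — that's 1883's doomsday.
In January the doomsday date is Jan 3 (1883 is not a leap year).
Jan 10 is 7 days after Jan 3; 7 mod 7 = 0, so Wednesday + 0 = Wednesday.

Wednesday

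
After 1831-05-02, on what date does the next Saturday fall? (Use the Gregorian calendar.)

May 7, 1831

May 2, 1831 is a Monday.
From Monday to the next Saturday is 5 days.
May 2, 1831 + 5 = May 7, 1831.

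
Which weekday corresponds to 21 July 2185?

Thursday

Doomsday rule: the anchor day for the 2100s is Sunday. For year 85: 85÷12 = 7 r 1, and 1÷4 = 0, so 7+1+0 = 8.
Sunday + 8 ≡ Monday — that's 2185's doomsday.
In July the doomsday date is Jul 11.
Jul 21 is 10 days after Jul 11; 10 mod 7 = 3, so Monday + 3 = Thursday.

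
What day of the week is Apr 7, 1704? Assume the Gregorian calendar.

Doomsday rule: the anchor day for the 1700s is Sunday. For year 04: 4÷12 = 0 r 4, and 4÷4 = 1, so 0+4+1 = 5.
Sunday + 5 ≡ Friday — that's 1704's doomsday.
In April the doomsday date is Apr 4.
Apr 7 is 3 days after Apr 4; 3 mod 7 = 3, so Friday + 3 = Monday.

Monday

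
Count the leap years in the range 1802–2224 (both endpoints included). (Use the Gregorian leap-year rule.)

103

Multiples of 4 in [1802,2224]: 106.
Of those, multiples of 100: 4 (not leap unless ÷400).
Multiples of 400: 1.
Leap years = 106 − 4 + 1 = 103.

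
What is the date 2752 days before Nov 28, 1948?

May 17, 1941

−366 (one year; includes Feb 29, 1948) → Nov 28, 1947 (2386 left).
−365 (one year) → Nov 28, 1946 (2021 left).
−365 (one year) → Nov 28, 1945 (1656 left).
−365 (one year) → Nov 28, 1944 (1291 left).
−366 (one year; includes Feb 29, 1944) → Nov 28, 1943 (925 left).
−365 (one year) → Nov 28, 1942 (560 left).
−365 (one year) → Nov 28, 1941 (195 left).
−28 → Oct 31, 1941 (end of Oct, 31 days; 167 left).
−31 → Sep 30, 1941 (end of Sep, 30 days; 136 left).
−30 → Aug 31, 1941 (end of Aug, 31 days; 106 left).
−31 → Jul 31, 1941 (end of Jul, 31 days; 75 left).
−31 → Jun 30, 1941 (end of Jun, 30 days; 44 left).
−30 → May 31, 1941 (end of May, 31 days; 14 left).
−14 → May 17, 1941.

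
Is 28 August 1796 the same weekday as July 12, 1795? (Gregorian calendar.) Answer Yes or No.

Yes

From Jul 12, 1795 to Aug 28, 1796 is 413 days.
413 mod 7 = 0, so they are the same weekday.
(Jul 12, 1795 is a Sunday; Aug 28, 1796 is a Sunday.)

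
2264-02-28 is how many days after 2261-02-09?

Feb 9, 2261 → Feb 9, 2262: 365 days.
Feb 9, 2262 → Feb 9, 2263: 365 days.
Feb 9, 2263 → Mar 9, 2263: 28 days (February has 28).
Mar 9, 2263 → Apr 9, 2263: 31 days (March has 31).
Apr 9, 2263 → May 9, 2263: 30 days (April has 30).
May 9, 2263 → Jun 9, 2263: 31 days (May has 31).
Jun 9, 2263 → Jul 9, 2263: 30 days (June has 30).
Jul 9, 2263 → Aug 9, 2263: 31 days (July has 31).
Aug 9, 2263 → Sep 9, 2263: 31 days (August has 31).
Sep 9, 2263 → Oct 9, 2263: 30 days (September has 30).
Oct 9, 2263 → Nov 9, 2263: 31 days (October has 31).
Nov 9, 2263 → Dec 9, 2263: 30 days (November has 30).
Dec 9, 2263 → Jan 9, 2264: 31 days (December has 31).
Jan 9, 2264 → Feb 9, 2264: 31 days (January has 31).
Feb 9, 2264 → Feb 28, 2264: 19 days.
Total: 1114 days.

1114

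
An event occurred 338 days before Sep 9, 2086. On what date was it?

October 6, 2085

−9 → Aug 31, 2086 (end of Aug, 31 days; 329 left).
−31 → Jul 31, 2086 (end of Jul, 31 days; 298 left).
−31 → Jun 30, 2086 (end of Jun, 30 days; 267 left).
−30 → May 31, 2086 (end of May, 31 days; 237 left).
−31 → Apr 30, 2086 (end of Apr, 30 days; 206 left).
−30 → Mar 31, 2086 (end of Mar, 31 days; 176 left).
−31 → Feb 28, 2086 (end of Feb, 28 days; 145 left).
−28 → Jan 31, 2086 (end of Jan, 31 days; 117 left).
−31 → Dec 31, 2085 (end of Dec, 31 days; 86 left).
−31 → Nov 30, 2085 (end of Nov, 30 days; 55 left).
−30 → Oct 31, 2085 (end of Oct, 31 days; 25 left).
−25 → Oct 6, 2085.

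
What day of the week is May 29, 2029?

January 1, 2029 is a Monday.
Jan 1, 2029 → Feb 1, 2029: 31 days (January has 31).
Feb 1, 2029 → Mar 1, 2029: 28 days (February has 28).
Mar 1, 2029 → Apr 1, 2029: 31 days (March has 31).
Apr 1, 2029 → May 1, 2029: 30 days (April has 30).
May 1, 2029 → May 29, 2029: 28 days.
Total: 148 days.
148 mod 7 = 1, so Monday + 1 = Tuesday.

Tuesday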